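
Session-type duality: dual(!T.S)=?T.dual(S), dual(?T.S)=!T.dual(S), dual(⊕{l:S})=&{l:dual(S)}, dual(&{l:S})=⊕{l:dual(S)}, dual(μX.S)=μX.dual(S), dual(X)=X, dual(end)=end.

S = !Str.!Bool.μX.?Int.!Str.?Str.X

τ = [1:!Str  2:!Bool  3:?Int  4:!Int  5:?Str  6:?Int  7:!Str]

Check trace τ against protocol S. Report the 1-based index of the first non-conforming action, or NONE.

4

step 1: !Str  ✓  now at !Bool.μX.…
step 2: !Bool  ✓  now at μX.…
step 3: ?Int  ✓  now at !Str.?Str.μX.…
step 4: got !Int, protocol expects !Str  ✗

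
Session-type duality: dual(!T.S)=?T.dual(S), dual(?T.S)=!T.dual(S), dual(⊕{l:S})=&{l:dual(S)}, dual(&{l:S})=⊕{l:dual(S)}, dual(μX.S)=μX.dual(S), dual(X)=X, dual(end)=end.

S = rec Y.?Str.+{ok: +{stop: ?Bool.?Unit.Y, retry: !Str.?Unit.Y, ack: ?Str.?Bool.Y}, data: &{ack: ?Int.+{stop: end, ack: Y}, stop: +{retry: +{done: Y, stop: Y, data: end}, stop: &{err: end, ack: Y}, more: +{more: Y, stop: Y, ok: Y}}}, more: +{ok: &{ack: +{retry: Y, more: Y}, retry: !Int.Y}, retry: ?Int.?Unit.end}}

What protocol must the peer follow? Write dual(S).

rec Y = rec Y  (binder kept)
  ?Str = !Str
    +{ok,data,more} = &{ok,data,more}  (⊕→&)
      case ok:
        +{stop,retry,ack} = &{stop,retry,ack}  (⊕→&)
          case stop:
            ?Bool = !Bool
              ?Unit = !Unit
                dual(Y) = Y
          case retry:
            !Str = ?Str
              ?Unit = !Unit
                dual(Y) = Y
          case ack:
            ?Str = !Str
              ?Bool = !Bool
                dual(Y) = Y
      case data:
        &{ack,stop} = +{ack,stop}  (offer→select)
          case ack:
            ?Int = !Int
              +{stop,ack} = &{stop,ack}  (⊕→&)
                case stop:
                  dual(end) = end
                case ack:
                  dual(Y) = Y
          case stop:
            +{retry,stop,more} = &{retry,stop,more}  (⊕→&)
              case retry:
                +{done,stop,data} = &{done,stop,data}  (⊕→&)
                  case done:
                    dual(Y) = Y
                  case stop:
                    dual(Y) = Y
                  case data:
                    dual(end) = end
              case stop:
                &{err,ack} = +{err,ack}  (offer→select)
                  case err:
                    dual(end) = end
                  case ack:
                    dual(Y) = Y
              case more:
                +{more,stop,ok} = &{more,stop,ok}  (⊕→&)
                  case more:
                    dual(Y) = Y
                  case stop:
                    dual(Y) = Y
                  case ok:
                    dual(Y) = Y
      case more:
        +{ok,retry} = &{ok,retry}  (⊕→&)
          case ok:
            &{ack,retry} = +{ack,retry}  (offer→select)
              case ack:
                +{retry,more} = &{retry,more}  (⊕→&)
                  case retry:
                    dual(Y) = Y
                  case more:
                    dual(Y) = Y
              case retry:
                !Int = ?Int
                  dual(Y) = Y
          case retry:
            ?Int = !Int
              ?Unit = !Unit
                dual(end) = end

rec Y.!Str.&{ok: &{stop: !Bool.!Unit.Y, retry: ?Str.!Unit.Y, ack: !Str.!Bool.Y}, data: +{ack: !Int.&{stop: end, ack: Y}, stop: &{retry: &{done: Y, stop: Y, data: end}, stop: +{err: end, ack: Y}, more: &{more: Y, stop: Y, ok: Y}}}, more: &{ok: +{ack: &{retry: Y, more: Y}, retry: ?Int.Y}, retry: !Int.!Unit.end}}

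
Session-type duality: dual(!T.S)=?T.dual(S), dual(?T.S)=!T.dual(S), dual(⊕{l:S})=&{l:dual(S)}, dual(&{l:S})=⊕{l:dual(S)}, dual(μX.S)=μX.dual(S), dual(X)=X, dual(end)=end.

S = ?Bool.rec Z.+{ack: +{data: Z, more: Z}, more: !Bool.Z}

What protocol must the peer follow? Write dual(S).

?Bool = !Bool
  rec Z = rec Z  (μ self-dual)
    +{ack,more} = &{ack,more}  (⊕→&)
      • ack:
        +{data,more} = &{data,more}  (⊕→&)
          • data:
            Z self-dual
          • more:
            Z self-dual
      • more:
        !Bool = ?Bool
          Z self-dual

!Bool.rec Z.&{ack: &{data: Z, more: Z}, more: ?Bool.Z}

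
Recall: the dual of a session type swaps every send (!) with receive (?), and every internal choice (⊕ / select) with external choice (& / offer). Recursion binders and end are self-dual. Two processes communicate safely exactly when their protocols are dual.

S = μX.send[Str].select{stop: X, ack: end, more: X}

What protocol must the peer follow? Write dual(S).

μX.recv[Str].offer{stop: X, ack: end, more: X}

μX ↦ μX  (rec unchanged)
  send[Str] ↦ recv[Str]
    select{stop,ack,more} ↦ offer{stop,ack,more}  (internal→external)
      [stop]
        X self-dual
      [ack]
        end self-dual
      [more]
        X self-dual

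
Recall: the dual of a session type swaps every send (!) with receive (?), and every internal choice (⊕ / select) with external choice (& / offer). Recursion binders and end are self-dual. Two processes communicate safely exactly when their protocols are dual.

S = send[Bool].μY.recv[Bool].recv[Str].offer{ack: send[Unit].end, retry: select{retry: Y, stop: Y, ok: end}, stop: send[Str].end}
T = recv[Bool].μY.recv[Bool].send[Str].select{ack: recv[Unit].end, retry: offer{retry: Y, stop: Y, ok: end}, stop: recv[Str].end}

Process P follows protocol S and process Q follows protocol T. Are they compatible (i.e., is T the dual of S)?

NO

send[Bool] ‖ recv[Bool]  ok
  μY ‖ μY  ok (rec unchanged)
    recv[Bool] ‖ recv[Bool]  ✗ same direction on both sides — not dual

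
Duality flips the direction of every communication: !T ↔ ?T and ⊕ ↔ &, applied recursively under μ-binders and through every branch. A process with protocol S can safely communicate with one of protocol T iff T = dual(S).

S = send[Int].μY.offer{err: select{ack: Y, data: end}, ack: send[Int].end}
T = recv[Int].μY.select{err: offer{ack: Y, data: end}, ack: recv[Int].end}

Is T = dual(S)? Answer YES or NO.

YES

send[Int] ‖ recv[Int]  ok
  μY ‖ μY  ok (μ self-dual)
    offer{err,ack} ‖ select{err,ack}  ok labels match
      • err:
        select{ack,data} ‖ offer{ack,data}  ok labels match
          • ack:
            Y ‖ Y  ok
          • data:
            end ‖ end  ok
      • ack:
        send[Int] ‖ recv[Int]  ok
          end ‖ end  ok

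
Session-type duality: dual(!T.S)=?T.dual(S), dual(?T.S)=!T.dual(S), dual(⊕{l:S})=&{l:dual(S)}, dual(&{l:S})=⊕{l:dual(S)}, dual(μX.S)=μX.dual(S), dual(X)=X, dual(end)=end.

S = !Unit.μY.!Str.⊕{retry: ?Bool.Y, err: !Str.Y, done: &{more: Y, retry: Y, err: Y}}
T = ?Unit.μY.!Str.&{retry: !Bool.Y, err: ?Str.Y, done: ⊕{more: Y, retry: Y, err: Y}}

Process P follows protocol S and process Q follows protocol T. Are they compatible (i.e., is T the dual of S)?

!Unit vs ?Unit  ✓
  μY vs μY  ✓ (binder kept)
    !Str vs !Str  ✗ same direction on both sides — not dual

NO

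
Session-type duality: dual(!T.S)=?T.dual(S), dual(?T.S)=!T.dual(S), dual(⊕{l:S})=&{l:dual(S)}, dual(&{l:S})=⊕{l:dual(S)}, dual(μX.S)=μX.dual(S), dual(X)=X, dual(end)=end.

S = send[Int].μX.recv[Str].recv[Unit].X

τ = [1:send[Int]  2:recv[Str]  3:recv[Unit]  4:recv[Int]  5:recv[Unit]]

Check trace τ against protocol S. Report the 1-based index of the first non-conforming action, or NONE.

[1] send[Int]  ok  state: μX.…
[2] recv[Str]  ok  state: recv[Unit].μX.…
[3] recv[Unit]  ok  state: μX.…
[4] got recv[Int], protocol expects recv[Str]  ✗

4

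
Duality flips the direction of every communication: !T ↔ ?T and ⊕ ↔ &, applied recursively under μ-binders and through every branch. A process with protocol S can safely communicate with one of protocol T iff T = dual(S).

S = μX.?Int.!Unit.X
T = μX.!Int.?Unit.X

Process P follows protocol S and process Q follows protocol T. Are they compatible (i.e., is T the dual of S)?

μX vs μX  ✓ (rec unchanged)
  ?Int vs !Int  ✓
    !Unit vs ?Unit  ✓
      X vs X  ✓

YES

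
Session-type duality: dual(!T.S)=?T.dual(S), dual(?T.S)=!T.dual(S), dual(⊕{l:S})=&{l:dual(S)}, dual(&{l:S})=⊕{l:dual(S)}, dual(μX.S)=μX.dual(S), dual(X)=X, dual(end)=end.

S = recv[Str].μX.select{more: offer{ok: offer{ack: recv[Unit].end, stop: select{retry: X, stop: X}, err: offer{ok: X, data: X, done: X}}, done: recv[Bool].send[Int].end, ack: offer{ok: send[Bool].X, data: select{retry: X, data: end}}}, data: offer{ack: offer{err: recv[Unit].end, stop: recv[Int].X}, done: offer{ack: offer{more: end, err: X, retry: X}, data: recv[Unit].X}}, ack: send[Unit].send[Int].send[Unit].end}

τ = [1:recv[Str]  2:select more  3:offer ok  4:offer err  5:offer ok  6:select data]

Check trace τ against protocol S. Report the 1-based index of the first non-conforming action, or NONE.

@1 recv[Str]  ✓  state: μX.…
@2 select more  ✓  state: offer{ok: offer{ack: recv[Unit].end, stop: select{retry: μX.…, stop: μX.…}, err: offer{ok: μX.…, data: μX.…, done: μX.…}}, done: recv[Bool].send[Int].end, ack: offer{ok: send[Bool].μX.…, data: select{retry: μX.…, data: end}}}
@3 offer ok  ✓  state: offer{ack: recv[Unit].end, stop: select{retry: μX.…, stop: μX.…}, err: offer{ok: μX.…, data: μX.…, done: μX.…}}
@4 offer err  ✓  state: offer{ok: μX.…, data: μX.…, done: μX.…}
@5 offer ok  ✓  state: μX.…
@6 select data  ✓  state: offer{ack: offer{err: recv[Unit].end, stop: recv[Int].μX.…}, done: offer{ack: offer{more: end, err: μX.…, retry: μX.…}, data: recv[Unit].μX.…}}
all 6 steps conform

NONE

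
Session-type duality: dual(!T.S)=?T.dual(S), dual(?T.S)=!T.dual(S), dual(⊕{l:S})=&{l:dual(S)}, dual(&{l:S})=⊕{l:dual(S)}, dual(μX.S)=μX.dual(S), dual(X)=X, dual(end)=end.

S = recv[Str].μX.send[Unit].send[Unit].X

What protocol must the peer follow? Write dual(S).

recv[Str] → send[Str]
  μX → μX  (μ self-dual)
    send[Unit] → recv[Unit]
      send[Unit] → recv[Unit]
        X self-dual

send[Str].μX.recv[Unit].recv[Unit].X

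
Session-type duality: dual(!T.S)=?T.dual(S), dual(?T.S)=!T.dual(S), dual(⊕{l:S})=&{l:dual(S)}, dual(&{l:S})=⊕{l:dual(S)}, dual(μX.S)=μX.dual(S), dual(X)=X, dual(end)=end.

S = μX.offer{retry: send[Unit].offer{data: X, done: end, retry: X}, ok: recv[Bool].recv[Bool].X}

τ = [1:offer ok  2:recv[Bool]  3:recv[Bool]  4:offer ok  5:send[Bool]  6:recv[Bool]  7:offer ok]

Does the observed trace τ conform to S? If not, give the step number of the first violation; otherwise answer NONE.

[1] offer ok  ok  cont: recv[Bool].recv[Bool].μX.…
[2] recv[Bool]  ok  cont: recv[Bool].μX.…
[3] recv[Bool]  ok  cont: μX.…
[4] offer ok  ok  cont: recv[Bool].recv[Bool].μX.…
[5] got send[Bool], protocol expects recv[Bool]  ✗

5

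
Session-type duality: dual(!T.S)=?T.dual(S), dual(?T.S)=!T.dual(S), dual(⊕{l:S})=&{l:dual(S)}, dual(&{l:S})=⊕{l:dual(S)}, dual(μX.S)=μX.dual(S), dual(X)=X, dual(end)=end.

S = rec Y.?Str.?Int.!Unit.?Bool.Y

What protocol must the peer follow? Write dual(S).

rec Y.!Str.!Int.?Unit.!Bool.Y

rec Y ↦ rec Y  (μ self-dual)
  ?Str ↦ !Str
    ?Int ↦ !Int
      !Unit ↦ ?Unit
        ?Bool ↦ !Bool
          Y ↦ Y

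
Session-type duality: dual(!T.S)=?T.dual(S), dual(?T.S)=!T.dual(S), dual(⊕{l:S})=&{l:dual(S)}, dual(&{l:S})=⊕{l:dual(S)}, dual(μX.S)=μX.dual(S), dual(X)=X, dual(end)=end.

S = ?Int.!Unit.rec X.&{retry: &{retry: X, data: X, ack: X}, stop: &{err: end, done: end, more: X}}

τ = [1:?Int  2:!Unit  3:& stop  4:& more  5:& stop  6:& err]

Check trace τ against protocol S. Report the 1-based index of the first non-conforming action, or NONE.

step 1: ?Int  ✓  state: !Unit.rec X.…
step 2: !Unit  ✓  state: rec X.…
step 3: & stop  ✓  state: &{err: end, done: end, more: rec X.…}
step 4: & more  ✓  state: rec X.…
step 5: & stop  ✓  state: &{err: end, done: end, more: rec X.…}
step 6: & err  ✓  state: end
all 6 steps conform

NONE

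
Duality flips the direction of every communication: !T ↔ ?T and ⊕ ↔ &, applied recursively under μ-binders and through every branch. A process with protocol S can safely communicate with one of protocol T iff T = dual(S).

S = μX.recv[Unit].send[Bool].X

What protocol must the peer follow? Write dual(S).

μX.send[Unit].recv[Bool].X

μX = μX  (rec unchanged)
  recv[Unit] = send[Unit]
    send[Bool] = recv[Bool]
      X ↦ X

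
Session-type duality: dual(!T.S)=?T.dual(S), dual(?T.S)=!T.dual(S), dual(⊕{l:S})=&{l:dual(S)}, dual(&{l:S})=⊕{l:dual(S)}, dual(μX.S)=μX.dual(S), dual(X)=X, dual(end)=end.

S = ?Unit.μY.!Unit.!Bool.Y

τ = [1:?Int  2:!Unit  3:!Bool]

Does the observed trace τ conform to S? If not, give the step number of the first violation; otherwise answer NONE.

step 1: got ?Int, protocol expects ?Unit  ✗

1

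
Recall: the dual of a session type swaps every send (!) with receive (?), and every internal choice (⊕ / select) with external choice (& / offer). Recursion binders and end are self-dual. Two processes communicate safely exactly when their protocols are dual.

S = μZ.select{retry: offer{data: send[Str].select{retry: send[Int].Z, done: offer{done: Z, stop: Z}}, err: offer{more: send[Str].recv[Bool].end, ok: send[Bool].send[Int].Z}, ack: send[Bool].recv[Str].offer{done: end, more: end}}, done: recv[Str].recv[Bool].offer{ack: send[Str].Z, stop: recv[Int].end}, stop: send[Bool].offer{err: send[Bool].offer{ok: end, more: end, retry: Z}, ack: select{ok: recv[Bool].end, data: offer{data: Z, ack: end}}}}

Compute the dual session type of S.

μZ.offer{retry: select{data: recv[Str].offer{retry: recv[Int].Z, done: select{done: Z, stop: Z}}, err: select{more: recv[Str].send[Bool].end, ok: recv[Bool].recv[Int].Z}, ack: recv[Bool].send[Str].select{done: end, more: end}}, done: send[Str].send[Bool].select{ack: recv[Str].Z, stop: send[Int].end}, stop: recv[Bool].select{err: recv[Bool].select{ok: end, more: end, retry: Z}, ack: offer{ok: send[Bool].end, data: select{data: Z, ack: end}}}}

μZ ↦ μZ  (μ self-dual)
  select{retry,done,stop} ↦ offer{retry,done,stop}  (⊕→&)
    • retry:
      offer{data,err,ack} ↦ select{data,err,ack}  (external→internal)
        • data:
          send[Str] ↦ recv[Str]
            select{retry,done} ↦ offer{retry,done}  (⊕→&)
              • retry:
                send[Int] ↦ recv[Int]
                  Z ↦ Z
              • done:
                offer{done,stop} ↦ select{done,stop}  (external→internal)
                  • done:
                    Z ↦ Z
                  • stop:
                    Z ↦ Z
        • err:
          offer{more,ok} ↦ select{more,ok}  (external→internal)
            • more:
              send[Str] ↦ recv[Str]
                recv[Bool] ↦ send[Bool]
                  end ↦ end
            • ok:
              send[Bool] ↦ recv[Bool]
                send[Int] ↦ recv[Int]
                  Z ↦ Z
        • ack:
          send[Bool] ↦ recv[Bool]
            recv[Str] ↦ send[Str]
              offer{done,more} ↦ select{done,more}  (external→internal)
                • done:
                  end ↦ end
                • more:
                  end ↦ end
    • done:
      recv[Str] ↦ send[Str]
        recv[Bool] ↦ send[Bool]
          offer{ack,stop} ↦ select{ack,stop}  (external→internal)
            • ack:
              send[Str] ↦ recv[Str]
                Z ↦ Z
            • stop:
              recv[Int] ↦ send[Int]
                end ↦ end
    • stop:
      send[Bool] ↦ recv[Bool]
        offer{err,ack} ↦ select{err,ack}  (external→internal)
          • err:
            send[Bool] ↦ recv[Bool]
              offer{ok,more,retry} ↦ select{ok,more,retry}  (external→internal)
                • ok:
                  end ↦ end
                • more:
                  end ↦ end
                • retry:
                  Z ↦ Z
          • ack:
            select{ok,data} ↦ offer{ok,data}  (⊕→&)
              • ok:
                recv[Bool] ↦ send[Bool]
                  end ↦ end
              • data:
                offer{data,ack} ↦ select{data,ack}  (external→internal)
                  • data:
                    Z ↦ Z
                  • ack:
                    end ↦ end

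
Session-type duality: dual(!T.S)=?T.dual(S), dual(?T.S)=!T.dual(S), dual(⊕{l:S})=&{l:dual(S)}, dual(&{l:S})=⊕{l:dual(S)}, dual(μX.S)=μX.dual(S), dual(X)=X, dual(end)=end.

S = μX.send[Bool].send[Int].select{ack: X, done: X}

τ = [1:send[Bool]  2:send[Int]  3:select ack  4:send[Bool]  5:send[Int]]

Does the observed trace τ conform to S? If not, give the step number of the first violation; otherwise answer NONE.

step 1: send[Bool]  match  cont: send[Int].select{ack: μX.…, done: μX.…}
step 2: send[Int]  match  cont: select{ack: μX.…, done: μX.…}
step 3: select ack  match  cont: μX.…
step 4: send[Bool]  match  cont: send[Int].select{ack: μX.…, done: μX.…}
step 5: send[Int]  match  cont: select{ack: μX.…, done: μX.…}
trace exhausted — no violation

NONE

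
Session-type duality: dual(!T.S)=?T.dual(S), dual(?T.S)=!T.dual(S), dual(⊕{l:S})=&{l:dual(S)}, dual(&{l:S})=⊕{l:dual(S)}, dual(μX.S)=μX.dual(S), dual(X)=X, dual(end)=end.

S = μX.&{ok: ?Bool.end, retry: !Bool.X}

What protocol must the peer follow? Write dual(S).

μX.⊕{ok: !Bool.end, retry: ?Bool.X}

μX → μX  (binder kept)
  &{ok,retry} → ⊕{ok,retry}  (external→internal)
    case ok:
      ?Bool → !Bool
        end self-dual
    case retry:
      !Bool → ?Bool
        X self-dual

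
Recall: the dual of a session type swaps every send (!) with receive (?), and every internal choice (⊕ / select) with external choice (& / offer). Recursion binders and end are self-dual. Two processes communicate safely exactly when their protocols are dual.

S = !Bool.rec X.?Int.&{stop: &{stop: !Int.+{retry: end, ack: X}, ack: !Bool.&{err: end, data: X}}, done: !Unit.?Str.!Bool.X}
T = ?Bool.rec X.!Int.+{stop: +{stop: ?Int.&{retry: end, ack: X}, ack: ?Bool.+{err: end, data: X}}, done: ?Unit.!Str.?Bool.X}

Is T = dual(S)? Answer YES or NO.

YES

!Bool vs ?Bool  ✓
  rec X vs rec X  ✓ (μ self-dual)
    ?Int vs !Int  ✓
      &{stop,done} vs +{stop,done}  ✓ label sets agree
        • stop:
          &{stop,ack} vs +{stop,ack}  ✓ label sets agree
            • stop:
              !Int vs ?Int  ✓
                +{retry,ack} vs &{retry,ack}  ✓ label sets agree
                  • retry:
                    end vs end  ✓
                  • ack:
                    X vs X  ✓
            • ack:
              !Bool vs ?Bool  ✓
                &{err,data} vs +{err,data}  ✓ label sets agree
                  • err:
                    end vs end  ✓
                  • data:
                    X vs X  ✓
        • done:
          !Unit vs ?Unit  ✓
            ?Str vs !Str  ✓
              !Bool vs ?Bool  ✓
                X vs X  ✓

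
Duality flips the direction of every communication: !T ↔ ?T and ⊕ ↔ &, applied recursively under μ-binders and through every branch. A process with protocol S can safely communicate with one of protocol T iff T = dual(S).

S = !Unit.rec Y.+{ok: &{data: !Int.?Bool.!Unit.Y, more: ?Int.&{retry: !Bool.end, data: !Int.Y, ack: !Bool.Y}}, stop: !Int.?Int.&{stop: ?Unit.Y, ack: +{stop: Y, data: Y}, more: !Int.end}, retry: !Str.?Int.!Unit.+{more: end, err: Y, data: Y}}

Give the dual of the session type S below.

!Unit → ?Unit
  rec Y → rec Y  (rec unchanged)
    +{ok,stop,retry} → &{ok,stop,retry}  (internal→external)
      case ok:
        &{data,more} → +{data,more}  (&→⊕)
          case data:
            !Int → ?Int
              ?Bool → !Bool
                !Unit → ?Unit
                  dual(Y) = Y
          case more:
            ?Int → !Int
              &{retry,data,ack} → +{retry,data,ack}  (&→⊕)
                case retry:
                  !Bool → ?Bool
                    dual(end) = end
                case data:
                  !Int → ?Int
                    dual(Y) = Y
                case ack:
                  !Bool → ?Bool
                    dual(Y) = Y
      case stop:
        !Int → ?Int
          ?Int → !Int
            &{stop,ack,more} → +{stop,ack,more}  (&→⊕)
              case stop:
                ?Unit → !Unit
                  dual(Y) = Y
              case ack:
                +{stop,data} → &{stop,data}  (internal→external)
                  case stop:
                    dual(Y) = Y
                  case data:
                    dual(Y) = Y
              case more:
                !Int → ?Int
                  dual(end) = end
      case retry:
        !Str → ?Str
          ?Int → !Int
            !Unit → ?Unit
              +{more,err,data} → &{more,err,data}  (internal→external)
                case more:
                  dual(end) = end
                case err:
                  dual(Y) = Y
                case data:
                  dual(Y) = Y

?Unit.rec Y.&{ok: +{data: ?Int.!Bool.?Unit.Y, more: !Int.+{retry: ?Bool.end, data: ?Int.Y, ack: ?Bool.Y}}, stop: ?Int.!Int.+{stop: !Unit.Y, ack: &{stop: Y, data: Y}, more: ?Int.end}, retry: ?Str.!Int.?Unit.&{more: end, err: Y, data: Y}}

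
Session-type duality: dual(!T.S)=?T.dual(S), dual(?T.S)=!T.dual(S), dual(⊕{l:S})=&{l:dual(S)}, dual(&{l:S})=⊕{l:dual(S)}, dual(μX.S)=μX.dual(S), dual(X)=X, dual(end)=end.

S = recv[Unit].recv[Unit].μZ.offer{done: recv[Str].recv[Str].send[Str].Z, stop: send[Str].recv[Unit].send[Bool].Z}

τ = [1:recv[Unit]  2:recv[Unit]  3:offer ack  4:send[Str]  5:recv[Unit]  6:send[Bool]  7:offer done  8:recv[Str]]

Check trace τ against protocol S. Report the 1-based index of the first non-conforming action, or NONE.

3

step 1: recv[Unit]  ✓  now at recv[Unit].μZ.…
step 2: recv[Unit]  ✓  now at μZ.…
step 3: got offer ack, protocol expects offer done or offer stop  ✗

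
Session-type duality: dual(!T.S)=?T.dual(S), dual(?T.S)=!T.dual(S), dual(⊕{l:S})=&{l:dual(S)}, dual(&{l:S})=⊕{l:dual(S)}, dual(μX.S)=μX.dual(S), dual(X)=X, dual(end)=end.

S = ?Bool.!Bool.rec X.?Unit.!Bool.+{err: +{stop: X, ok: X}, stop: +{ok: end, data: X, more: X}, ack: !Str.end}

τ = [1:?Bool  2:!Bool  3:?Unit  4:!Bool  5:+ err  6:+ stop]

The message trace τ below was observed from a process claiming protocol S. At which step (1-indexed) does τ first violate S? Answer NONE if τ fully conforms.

NONE

step 1: ?Bool  ok  now at !Bool.rec X.…
step 2: !Bool  ok  now at rec X.…
step 3: ?Unit  ok  now at !Bool.+{err: +{stop: rec X.…, ok: rec X.…}, stop: +{ok: end, data: rec X.…, more: rec X.…}, ack: !Str.end}
step 4: !Bool  ok  now at +{err: +{stop: rec X.…, ok: rec X.…}, stop: +{ok: end, data: rec X.…, more: rec X.…}, ack: !Str.end}
step 5: + err  ok  now at +{stop: rec X.…, ok: rec X.…}
step 6: + stop  ok  now at rec X.…
τ conforms to S (length 6)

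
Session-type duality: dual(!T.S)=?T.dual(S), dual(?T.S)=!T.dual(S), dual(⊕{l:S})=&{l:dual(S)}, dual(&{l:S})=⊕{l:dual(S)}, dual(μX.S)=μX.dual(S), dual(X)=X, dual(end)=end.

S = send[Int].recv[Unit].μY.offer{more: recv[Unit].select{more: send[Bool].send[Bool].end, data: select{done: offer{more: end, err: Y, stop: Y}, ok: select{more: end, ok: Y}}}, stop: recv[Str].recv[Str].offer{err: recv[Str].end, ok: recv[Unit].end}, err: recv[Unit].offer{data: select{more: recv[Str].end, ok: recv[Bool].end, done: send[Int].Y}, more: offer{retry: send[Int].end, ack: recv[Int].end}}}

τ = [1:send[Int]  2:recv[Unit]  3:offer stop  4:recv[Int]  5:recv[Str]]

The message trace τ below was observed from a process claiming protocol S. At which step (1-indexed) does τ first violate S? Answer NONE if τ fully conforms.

step 1: send[Int]  ok  residual = recv[Unit].μY.…
step 2: recv[Unit]  ok  residual = μY.…
step 3: offer stop  ok  residual = recv[Str].recv[Str].offer{err: recv[Str].end, ok: recv[Unit].end}
step 4: got recv[Int], protocol expects recv[Str]  ✗

4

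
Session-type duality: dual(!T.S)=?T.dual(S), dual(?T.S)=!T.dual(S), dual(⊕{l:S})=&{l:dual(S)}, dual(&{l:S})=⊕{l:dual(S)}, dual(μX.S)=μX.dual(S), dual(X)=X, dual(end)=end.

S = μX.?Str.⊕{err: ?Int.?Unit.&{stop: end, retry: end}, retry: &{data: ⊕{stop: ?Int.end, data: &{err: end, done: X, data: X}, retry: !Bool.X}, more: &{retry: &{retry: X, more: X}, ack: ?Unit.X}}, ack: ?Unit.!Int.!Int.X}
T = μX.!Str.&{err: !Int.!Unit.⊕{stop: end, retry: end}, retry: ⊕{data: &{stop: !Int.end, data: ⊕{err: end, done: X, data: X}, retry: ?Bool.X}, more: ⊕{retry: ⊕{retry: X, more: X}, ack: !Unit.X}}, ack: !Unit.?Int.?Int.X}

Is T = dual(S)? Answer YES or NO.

μX ‖ μX  ok (μ self-dual)
  ?Str ‖ !Str  ok
    ⊕{err,retry,ack} ‖ &{err,retry,ack}  ok label sets agree
      case err:
        ?Int ‖ !Int  ok
          ?Unit ‖ !Unit  ok
            &{stop,retry} ‖ ⊕{stop,retry}  ok label sets agree
              case stop:
                end ‖ end  ok
              case retry:
                end ‖ end  ok
      case retry:
        &{data,more} ‖ ⊕{data,more}  ok label sets agree
          case data:
            ⊕{stop,data,retry} ‖ &{stop,data,retry}  ok label sets agree
              case stop:
                ?Int ‖ !Int  ok
                  end ‖ end  ok
              case data:
                &{err,done,data} ‖ ⊕{err,done,data}  ok label sets agree
                  case err:
                    end ‖ end  ok
                  case done:
                    X ‖ X  ok
                  case data:
                    X ‖ X  ok
              case retry:
                !Bool ‖ ?Bool  ok
                  X ‖ X  ok
          case more:
            &{retry,ack} ‖ ⊕{retry,ack}  ok label sets agree
              case retry:
                &{retry,more} ‖ ⊕{retry,more}  ok label sets agree
                  case retry:
                    X ‖ X  ok
                  case more:
                    X ‖ X  ok
              case ack:
                ?Unit ‖ !Unit  ok
                  X ‖ X  ok
      case ack:
        ?Unit ‖ !Unit  ok
          !Int ‖ ?Int  ok
            !Int ‖ ?Int  ok
              X ‖ X  ok

YES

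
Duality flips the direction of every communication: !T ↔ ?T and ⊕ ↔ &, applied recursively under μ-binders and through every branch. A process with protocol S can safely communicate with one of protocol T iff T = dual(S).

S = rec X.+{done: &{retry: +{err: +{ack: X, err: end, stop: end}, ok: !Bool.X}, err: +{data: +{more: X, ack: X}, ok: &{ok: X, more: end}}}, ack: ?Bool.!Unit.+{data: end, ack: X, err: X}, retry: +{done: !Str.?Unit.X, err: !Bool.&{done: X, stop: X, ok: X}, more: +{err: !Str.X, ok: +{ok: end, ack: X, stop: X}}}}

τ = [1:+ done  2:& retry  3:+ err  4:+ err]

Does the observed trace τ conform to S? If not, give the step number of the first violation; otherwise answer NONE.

step 1: + done  ok  cont: &{retry: +{err: +{ack: rec X.…, err: end, stop: end}, ok: !Bool.rec X.…}, err: +{data: +{more: rec X.…, ack: rec X.…}, ok: &{ok: rec X.…, more: end}}}
step 2: & retry  ok  cont: +{err: +{ack: rec X.…, err: end, stop: end}, ok: !Bool.rec X.…}
step 3: + err  ok  cont: +{ack: rec X.…, err: end, stop: end}
step 4: + err  ok  cont: end
all 4 steps conform

NONE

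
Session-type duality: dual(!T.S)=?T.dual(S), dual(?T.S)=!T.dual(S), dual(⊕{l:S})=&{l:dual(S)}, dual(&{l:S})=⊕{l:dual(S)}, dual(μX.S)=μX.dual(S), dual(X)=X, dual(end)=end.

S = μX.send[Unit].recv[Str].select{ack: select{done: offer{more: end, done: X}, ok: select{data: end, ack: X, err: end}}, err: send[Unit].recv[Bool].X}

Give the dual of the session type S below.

μX → μX  (rec unchanged)
  send[Unit] → recv[Unit]
    recv[Str] → send[Str]
      select{ack,err} → offer{ack,err}  (internal→external)
        case ack:
          select{done,ok} → offer{done,ok}  (internal→external)
            case done:
              offer{more,done} → select{more,done}  (offer→select)
                case more:
                  dual(end) = end
                case done:
                  dual(X) = X
            case ok:
              select{data,ack,err} → offer{data,ack,err}  (internal→external)
                case data:
                  dual(end) = end
                case ack:
                  dual(X) = X
                case err:
                  dual(end) = end
        case err:
          send[Unit] → recv[Unit]
            recv[Bool] → send[Bool]
              dual(X) = X

μX.recv[Unit].send[Str].offer{ack: offer{done: select{more: end, done: X}, ok: offer{data: end, ack: X, err: end}}, err: recv[Unit].send[Bool].X}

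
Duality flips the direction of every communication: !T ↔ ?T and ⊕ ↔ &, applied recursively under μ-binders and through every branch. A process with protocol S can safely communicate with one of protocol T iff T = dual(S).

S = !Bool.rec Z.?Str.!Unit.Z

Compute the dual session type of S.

!Bool ↦ ?Bool
  rec Z ↦ rec Z  (μ self-dual)
    ?Str ↦ !Str
      !Unit ↦ ?Unit
        dual(Z) = Z

?Bool.rec Z.!Str.?Unit.Z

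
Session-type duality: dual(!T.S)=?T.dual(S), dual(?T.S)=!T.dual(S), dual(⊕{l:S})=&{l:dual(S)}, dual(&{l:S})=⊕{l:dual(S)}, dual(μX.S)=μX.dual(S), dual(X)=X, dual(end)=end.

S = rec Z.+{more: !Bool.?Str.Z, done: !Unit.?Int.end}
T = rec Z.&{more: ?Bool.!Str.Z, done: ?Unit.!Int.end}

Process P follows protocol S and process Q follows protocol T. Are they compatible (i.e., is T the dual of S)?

rec Z ‖ rec Z  match (rec unchanged)
  +{more,done} ‖ &{more,done}  match label sets agree
    [more]
      !Bool ‖ ?Bool  match
        ?Str ‖ !Str  match
          Z ‖ Z  match
    [done]
      !Unit ‖ ?Unit  match
        ?Int ‖ !Int  match
          end ‖ end  match

YES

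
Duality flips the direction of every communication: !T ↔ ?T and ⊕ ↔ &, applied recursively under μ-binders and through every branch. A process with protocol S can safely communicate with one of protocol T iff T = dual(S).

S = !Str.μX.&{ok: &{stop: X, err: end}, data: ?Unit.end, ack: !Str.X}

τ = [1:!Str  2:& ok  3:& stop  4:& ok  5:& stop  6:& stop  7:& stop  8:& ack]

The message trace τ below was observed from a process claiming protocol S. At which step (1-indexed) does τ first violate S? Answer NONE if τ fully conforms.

6

@1 !Str  match  cont: μX.…
@2 & ok  match  cont: &{stop: μX.…, err: end}
@3 & stop  match  cont: μX.…
@4 & ok  match  cont: &{stop: μX.…, err: end}
@5 & stop  match  cont: μX.…
@6 got & stop, protocol expects & ok or & data or & ack  ✗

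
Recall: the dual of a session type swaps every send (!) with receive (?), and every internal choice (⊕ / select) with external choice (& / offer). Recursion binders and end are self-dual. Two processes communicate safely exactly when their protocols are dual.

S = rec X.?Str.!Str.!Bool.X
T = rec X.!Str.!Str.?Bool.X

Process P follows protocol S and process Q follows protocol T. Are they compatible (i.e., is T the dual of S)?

rec X vs rec X  ✓ (rec unchanged)
  ?Str vs !Str  ✓
    !Str vs !Str  ✗ same direction on both sides — not dual

NO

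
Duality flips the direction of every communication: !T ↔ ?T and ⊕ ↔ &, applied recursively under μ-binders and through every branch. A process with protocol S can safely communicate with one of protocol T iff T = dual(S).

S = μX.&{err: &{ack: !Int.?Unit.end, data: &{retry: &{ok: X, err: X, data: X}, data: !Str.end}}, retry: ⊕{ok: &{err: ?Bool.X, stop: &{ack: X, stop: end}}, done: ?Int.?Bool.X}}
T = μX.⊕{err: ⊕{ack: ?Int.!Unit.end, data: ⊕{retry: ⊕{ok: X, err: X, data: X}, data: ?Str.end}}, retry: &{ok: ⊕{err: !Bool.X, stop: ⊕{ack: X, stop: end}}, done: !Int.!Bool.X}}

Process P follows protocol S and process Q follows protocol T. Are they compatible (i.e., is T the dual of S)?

YES

μX | μX  match (rec unchanged)
  &{err,retry} | ⊕{err,retry}  match labels match
    [err]
      &{ack,data} | ⊕{ack,data}  match labels match
        [ack]
          !Int | ?Int  match
            ?Unit | !Unit  match
              end | end  match
        [data]
          &{retry,data} | ⊕{retry,data}  match labels match
            [retry]
              &{ok,err,data} | ⊕{ok,err,data}  match labels match
                [ok]
                  X | X  match
                [err]
                  X | X  match
                [data]
                  X | X  match
            [data]
              !Str | ?Str  match
                end | end  match
    [retry]
      ⊕{ok,done} | &{ok,done}  match labels match
        [ok]
          &{err,stop} | ⊕{err,stop}  match labels match
            [err]
              ?Bool | !Bool  match
                X | X  match
            [stop]
              &{ack,stop} | ⊕{ack,stop}  match labels match
                [ack]
                  X | X  match
                [stop]
                  end | end  match
        [done]
          ?Int | !Int  match
            ?Bool | !Bool  match
              X | X  match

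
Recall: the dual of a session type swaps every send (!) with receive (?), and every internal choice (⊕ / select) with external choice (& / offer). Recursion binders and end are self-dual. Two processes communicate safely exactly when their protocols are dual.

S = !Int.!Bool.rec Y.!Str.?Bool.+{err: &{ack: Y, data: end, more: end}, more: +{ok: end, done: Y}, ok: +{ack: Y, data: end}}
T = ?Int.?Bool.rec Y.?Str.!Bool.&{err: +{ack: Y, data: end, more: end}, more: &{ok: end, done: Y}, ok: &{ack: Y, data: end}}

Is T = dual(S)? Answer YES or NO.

!Int | ?Int  ok
  !Bool | ?Bool  ok
    rec Y | rec Y  ok (rec unchanged)
      !Str | ?Str  ok
        ?Bool | !Bool  ok
          +{err,more,ok} | &{err,more,ok}  ok same labels
            case err:
              &{ack,data,more} | +{ack,data,more}  ok same labels
                case ack:
                  Y | Y  ok
                case data:
                  end | end  ok
                case more:
                  end | end  ok
            case more:
              +{ok,done} | &{ok,done}  ok same labels
                case ok:
                  end | end  ok
                case done:
                  Y | Y  ok
            case ok:
              +{ack,data} | &{ack,data}  ok same labels
                case ack:
                  Y | Y  ok
                case data:
                  end | end  ok

YES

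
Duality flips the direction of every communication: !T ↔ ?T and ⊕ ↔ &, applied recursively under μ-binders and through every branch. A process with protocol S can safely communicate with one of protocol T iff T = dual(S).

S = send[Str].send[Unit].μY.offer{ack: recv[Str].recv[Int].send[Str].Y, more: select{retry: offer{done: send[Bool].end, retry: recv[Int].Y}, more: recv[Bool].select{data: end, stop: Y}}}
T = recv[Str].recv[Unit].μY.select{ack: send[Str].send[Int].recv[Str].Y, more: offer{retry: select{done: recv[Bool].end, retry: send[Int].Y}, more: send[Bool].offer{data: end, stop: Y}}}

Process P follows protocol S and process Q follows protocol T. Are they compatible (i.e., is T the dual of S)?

send[Str] vs recv[Str]  ✓
  send[Unit] vs recv[Unit]  ✓
    μY vs μY  ✓ (μ self-dual)
      offer{ack,more} vs select{ack,more}  ✓ label sets agree
        case ack:
          recv[Str] vs send[Str]  ✓
            recv[Int] vs send[Int]  ✓
              send[Str] vs recv[Str]  ✓
                Y vs Y  ✓
        case more:
          select{retry,more} vs offer{retry,more}  ✓ label sets agree
            case retry:
              offer{done,retry} vs select{done,retry}  ✓ label sets agree
                case done:
                  send[Bool] vs recv[Bool]  ✓
                    end vs end  ✓
                case retry:
                  recv[Int] vs send[Int]  ✓
                    Y vs Y  ✓
            case more:
              recv[Bool] vs send[Bool]  ✓
                select{data,stop} vs offer{data,stop}  ✓ label sets agree
                  case data:
                    end vs end  ✓
                  case stop:
                    Y vs Y  ✓

YES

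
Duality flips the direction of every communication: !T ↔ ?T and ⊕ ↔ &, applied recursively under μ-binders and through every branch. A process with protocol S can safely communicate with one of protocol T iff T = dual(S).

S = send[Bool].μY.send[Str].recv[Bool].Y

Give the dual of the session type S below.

recv[Bool].μY.recv[Str].send[Bool].Y

send[Bool] = recv[Bool]
  μY = μY  (rec unchanged)
    send[Str] = recv[Str]
      recv[Bool] = send[Bool]
        dual(Y) = Y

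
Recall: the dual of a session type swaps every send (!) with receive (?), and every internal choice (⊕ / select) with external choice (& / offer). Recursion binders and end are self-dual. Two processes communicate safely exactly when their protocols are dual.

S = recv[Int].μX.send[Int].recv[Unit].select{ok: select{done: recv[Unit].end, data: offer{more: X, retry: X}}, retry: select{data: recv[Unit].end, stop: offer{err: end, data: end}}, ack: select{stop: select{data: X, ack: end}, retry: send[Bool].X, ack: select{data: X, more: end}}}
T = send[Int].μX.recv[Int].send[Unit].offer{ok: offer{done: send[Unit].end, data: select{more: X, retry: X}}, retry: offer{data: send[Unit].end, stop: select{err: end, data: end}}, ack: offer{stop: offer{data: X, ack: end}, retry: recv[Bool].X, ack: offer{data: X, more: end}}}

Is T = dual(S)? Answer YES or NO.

recv[Int] ‖ send[Int]  ok
  μX ‖ μX  ok (binder kept)
    send[Int] ‖ recv[Int]  ok
      recv[Unit] ‖ send[Unit]  ok
        select{ok,retry,ack} ‖ offer{ok,retry,ack}  ok same labels
          case ok:
            select{done,data} ‖ offer{done,data}  ok same labels
              case done:
                recv[Unit] ‖ send[Unit]  ok
                  end ‖ end  ok
              case data:
                offer{more,retry} ‖ select{more,retry}  ok same labels
                  case more:
                    X ‖ X  ok
                  case retry:
                    X ‖ X  ok
          case retry:
            select{data,stop} ‖ offer{data,stop}  ok same labels
              case data:
                recv[Unit] ‖ send[Unit]  ok
                  end ‖ end  ok
              case stop:
                offer{err,data} ‖ select{err,data}  ok same labels
                  case err:
                    end ‖ end  ok
                  case data:
                    end ‖ end  ok
          case ack:
            select{stop,retry,ack} ‖ offer{stop,retry,ack}  ok same labels
              case stop:
                select{data,ack} ‖ offer{data,ack}  ok same labels
                  case data:
                    X ‖ X  ok
                  case ack:
                    end ‖ end  ok
              case retry:
                send[Bool] ‖ recv[Bool]  ok
                  X ‖ X  ok
              case ack:
                select{data,more} ‖ offer{data,more}  ok same labels
                  case data:
                    X ‖ X  ok
                  case more:
                    end ‖ end  ok

YES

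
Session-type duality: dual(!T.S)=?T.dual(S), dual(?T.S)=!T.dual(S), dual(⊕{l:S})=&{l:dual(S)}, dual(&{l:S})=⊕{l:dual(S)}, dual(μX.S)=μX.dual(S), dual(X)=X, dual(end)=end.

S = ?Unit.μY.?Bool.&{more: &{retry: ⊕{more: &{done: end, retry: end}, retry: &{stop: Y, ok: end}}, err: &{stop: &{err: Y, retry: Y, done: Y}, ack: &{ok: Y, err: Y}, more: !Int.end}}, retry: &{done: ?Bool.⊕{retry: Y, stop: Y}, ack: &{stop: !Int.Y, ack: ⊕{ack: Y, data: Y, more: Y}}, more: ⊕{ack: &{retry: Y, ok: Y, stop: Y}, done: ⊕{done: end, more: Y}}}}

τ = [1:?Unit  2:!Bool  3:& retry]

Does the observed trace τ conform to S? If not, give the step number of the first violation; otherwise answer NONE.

@1 ?Unit  match  cont: μY.…
@2 got !Bool, protocol expects ?Bool  ✗

2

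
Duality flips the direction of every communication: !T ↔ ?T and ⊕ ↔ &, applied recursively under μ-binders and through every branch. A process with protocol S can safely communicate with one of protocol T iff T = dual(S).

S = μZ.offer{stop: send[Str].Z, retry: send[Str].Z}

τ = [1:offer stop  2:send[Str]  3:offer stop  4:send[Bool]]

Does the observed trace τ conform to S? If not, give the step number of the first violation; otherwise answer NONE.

[1] offer stop  match  state: send[Str].μZ.…
[2] send[Str]  match  state: μZ.…
[3] offer stop  match  state: send[Str].μZ.…
[4] got send[Bool], protocol expects send[Str]  ✗

4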